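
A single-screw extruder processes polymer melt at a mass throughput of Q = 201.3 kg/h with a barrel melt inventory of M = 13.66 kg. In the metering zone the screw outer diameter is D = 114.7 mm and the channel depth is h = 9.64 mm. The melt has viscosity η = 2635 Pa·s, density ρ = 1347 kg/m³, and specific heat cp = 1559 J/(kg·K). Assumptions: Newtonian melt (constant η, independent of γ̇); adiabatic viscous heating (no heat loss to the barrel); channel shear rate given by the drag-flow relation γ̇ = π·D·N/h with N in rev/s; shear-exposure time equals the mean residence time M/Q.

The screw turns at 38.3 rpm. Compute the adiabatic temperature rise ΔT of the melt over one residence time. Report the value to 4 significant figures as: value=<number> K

Q_s = Q / 3600 = 201.3 / 3600 = 0.0559167 kg/s
t_res = M / Q_s = 13.66 ÷ 0.0559167 = 244.292 s
Geometry in metres: D = 114.7 mm → 0.1147 m, h = 9.64 mm → 0.00964 m; screw speed N = 38.3 rpm = 0.638333 rev/s
γ̇ = π·D·N / h = π · 0.1147 · 0.638333 / 0.00964 = 23.8607 s⁻¹
ΔT = η·γ̇²·t_res/(ρ·cp) = [2635 × 23.8607² × 244.292] / [1347 × 1559] = 174.519 K

value=174.5 K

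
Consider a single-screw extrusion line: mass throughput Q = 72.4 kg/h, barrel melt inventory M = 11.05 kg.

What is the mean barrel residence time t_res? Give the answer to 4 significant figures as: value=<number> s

Throughput in SI: Q_s = 72.4 kg/h ÷ 3600 s/h = 0.0201111 kg/s
Mean residence time: t_res = M/Q_s = 11.05 kg / 0.0201111 kg/s = 549.448 s

value=549.4 s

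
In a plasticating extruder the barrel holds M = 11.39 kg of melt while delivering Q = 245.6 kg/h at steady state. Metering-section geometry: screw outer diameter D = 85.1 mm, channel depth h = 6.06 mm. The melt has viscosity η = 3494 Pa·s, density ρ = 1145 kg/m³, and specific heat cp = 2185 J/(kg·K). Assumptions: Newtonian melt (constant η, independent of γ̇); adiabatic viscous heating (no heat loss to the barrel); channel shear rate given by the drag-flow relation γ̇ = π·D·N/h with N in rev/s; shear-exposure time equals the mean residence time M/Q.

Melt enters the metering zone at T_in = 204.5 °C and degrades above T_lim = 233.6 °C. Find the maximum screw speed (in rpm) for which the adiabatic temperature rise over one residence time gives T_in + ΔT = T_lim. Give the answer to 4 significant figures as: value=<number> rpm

value=15.19 rpm

Throughput in SI: Q_s = 245.6 kg/h ÷ 3600 s/h = 0.0682222 kg/s
t_res = M / Q_s = 11.39 / 0.0682222 = 166.954 s
Geometry in SI: D = 85.1 mm → 0.0851 m, h = 6.06 mm → 0.00606 m
Allowable rise: ΔT_a = T_lim − T_in = 233.6 − 204.5 = 29.1 K
Invert ΔT = ηγ̇²t_res/(ρcp) for γ̇: γ̇_max² = ΔT_a ρ cp / (η t_res) = 29.1·1145·2185 / (3494·166.954) = 124.804 s⁻²
Take the square root: γ̇_max = √(124.804) = 11.1716 s⁻¹
Solve γ̇ = πDN/h for N: N_max = γ̇_max·h/(π·D) = 11.1716 × 0.00606 / (π × 0.0851) = 0.253226 rev/s = 15.1935 rpm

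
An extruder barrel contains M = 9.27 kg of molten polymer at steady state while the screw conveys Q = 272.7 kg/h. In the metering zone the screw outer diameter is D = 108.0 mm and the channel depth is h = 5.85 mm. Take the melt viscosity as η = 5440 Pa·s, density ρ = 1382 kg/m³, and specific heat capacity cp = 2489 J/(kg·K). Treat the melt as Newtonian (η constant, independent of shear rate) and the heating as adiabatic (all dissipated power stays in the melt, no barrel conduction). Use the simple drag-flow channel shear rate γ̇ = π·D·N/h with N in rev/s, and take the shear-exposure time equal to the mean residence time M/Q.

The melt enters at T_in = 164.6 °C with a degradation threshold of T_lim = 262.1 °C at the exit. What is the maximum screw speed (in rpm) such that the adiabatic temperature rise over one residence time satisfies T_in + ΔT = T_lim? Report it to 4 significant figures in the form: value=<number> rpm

Q_s = Q / 3600 = 272.7 / 3600 = 0.07575 kg/s
t_res = M / Q_s = 9.27 / 0.07575 = 122.376 s
D = 108.0 mm = 0.108 m;  h = 5.85 mm = 0.00585 m
ΔT_a = T_lim − T_in = 262.1 − 164.6 = 97.5 K
Invert ΔT = ηγ̇²t_res/(ρcp) for γ̇: γ̇_max² = ΔT_a ρ cp / (η t_res) = 97.5·1382·2489 / (5440·122.376) = 503.781 s⁻²
γ̇_max = sqrt(503.781) = 22.4451 s⁻¹
Solve γ̇ = πDN/h for N: N_max = γ̇_max·h/(π·D) = 22.4451 × 0.00585 / (π × 0.108) = 0.386993 rev/s = 23.2196 rpm

value=23.22 rpm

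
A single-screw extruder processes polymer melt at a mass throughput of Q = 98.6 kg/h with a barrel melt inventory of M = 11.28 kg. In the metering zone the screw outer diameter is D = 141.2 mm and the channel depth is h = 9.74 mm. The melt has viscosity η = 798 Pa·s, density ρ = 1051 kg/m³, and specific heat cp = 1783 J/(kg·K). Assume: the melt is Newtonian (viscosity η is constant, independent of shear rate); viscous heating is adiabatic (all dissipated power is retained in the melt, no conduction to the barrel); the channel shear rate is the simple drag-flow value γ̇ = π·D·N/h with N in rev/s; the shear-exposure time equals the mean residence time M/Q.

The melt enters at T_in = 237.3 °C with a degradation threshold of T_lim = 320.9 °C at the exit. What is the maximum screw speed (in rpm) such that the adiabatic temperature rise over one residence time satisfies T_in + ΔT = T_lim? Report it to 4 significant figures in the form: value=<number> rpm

value=28.76 rpm

Q_s = Q / 3600 = 98.6 / 3600 = 0.0273889 kg/s
t_res = M / Q_s = 11.28 / 0.0273889 = 411.846 s
D = 141.2 mm = 0.1412 m;  h = 9.74 mm = 0.00974 m
ΔT_a = T_lim − T_in = 320.9 °C − 237.3 °C = 83.6 K
Invert ΔT = ηγ̇²t_res/(ρcp) for γ̇: γ̇_max² = ΔT_a ρ cp / (η t_res) = 83.6·1051·1783 / (798·411.846) = 476.675 s⁻²
γ̇_max = √476.675 = 21.8329 s⁻¹
N_max = γ̇_max h / (πD) = 21.8329·0.00974/(π·0.1412) = 0.479386 rev/s → ×60 = 28.7632 rpm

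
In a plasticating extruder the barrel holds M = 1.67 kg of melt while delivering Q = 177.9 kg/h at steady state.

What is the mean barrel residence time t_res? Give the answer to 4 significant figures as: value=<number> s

Throughput in SI: Q_s = 177.9 kg/h ÷ 3600 s/h = 0.0494167 kg/s
t_res = M / Q_s = 1.67 ÷ 0.0494167 = 33.7943 s

value=33.79 s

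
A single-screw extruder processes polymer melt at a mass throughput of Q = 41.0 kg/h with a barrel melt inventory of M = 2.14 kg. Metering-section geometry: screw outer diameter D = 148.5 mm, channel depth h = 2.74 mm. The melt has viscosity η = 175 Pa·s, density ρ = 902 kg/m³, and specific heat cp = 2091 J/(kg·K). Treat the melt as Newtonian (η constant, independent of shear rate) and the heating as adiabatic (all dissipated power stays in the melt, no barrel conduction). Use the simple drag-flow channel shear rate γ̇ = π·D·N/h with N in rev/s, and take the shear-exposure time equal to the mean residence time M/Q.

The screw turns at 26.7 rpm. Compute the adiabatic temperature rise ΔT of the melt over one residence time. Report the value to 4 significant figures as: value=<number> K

value=100.1 K

Q_s = Q / 3600 = 41.0 / 3600 = 0.0113889 kg/s
t_res = M / Q_s = 2.14 ÷ 0.0113889 = 187.902 s
Geometry in metres: D = 148.5 mm → 0.1485 m, h = 2.74 mm → 0.00274 m; screw speed N = 26.7 rpm = 0.445 rev/s
γ̇ = π D N / h = (π)(0.1485)(0.445) / 0.00274 = 75.768 s⁻¹
Adiabatic rise: ΔT = η γ̇² t_res / (ρ cp) = 175·(75.768)²·187.902 / (902·2091) = 100.088 K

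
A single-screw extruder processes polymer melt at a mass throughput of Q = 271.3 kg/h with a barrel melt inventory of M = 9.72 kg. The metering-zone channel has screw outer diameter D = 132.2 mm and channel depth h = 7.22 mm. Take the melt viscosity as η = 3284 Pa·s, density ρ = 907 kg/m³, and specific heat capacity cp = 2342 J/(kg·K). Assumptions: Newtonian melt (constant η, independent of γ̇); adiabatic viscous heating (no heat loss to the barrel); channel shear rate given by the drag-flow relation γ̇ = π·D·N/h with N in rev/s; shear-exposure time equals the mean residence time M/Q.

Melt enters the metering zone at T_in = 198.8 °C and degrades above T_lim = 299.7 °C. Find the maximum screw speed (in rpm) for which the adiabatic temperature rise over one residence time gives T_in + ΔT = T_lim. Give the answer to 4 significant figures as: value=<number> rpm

value=23.46 rpm

Q_s = Q / 3600 = 271.3 / 3600 = 0.0753611 kg/s
t_res = M / Q_s = 9.72 ÷ 0.0753611 = 128.979 s
Geometry in SI: D = 132.2 mm → 0.1322 m, h = 7.22 mm → 0.00722 m
Allowable rise: ΔT_a = T_lim − T_in = 299.7 − 198.8 = 100.9 K
Invert ΔT = ηγ̇²t_res/(ρcp) for γ̇: γ̇_max² = ΔT_a ρ cp / (η t_res) = 100.9·907·2342 / (3284·128.979) = 506.015 s⁻²
γ̇_max = sqrt(506.015) = 22.4948 s⁻¹
Solve γ̇ = πDN/h for N: N_max = γ̇_max·h/(π·D) = 22.4948 × 0.00722 / (π × 0.1322) = 0.391055 rev/s = 23.4633 rpm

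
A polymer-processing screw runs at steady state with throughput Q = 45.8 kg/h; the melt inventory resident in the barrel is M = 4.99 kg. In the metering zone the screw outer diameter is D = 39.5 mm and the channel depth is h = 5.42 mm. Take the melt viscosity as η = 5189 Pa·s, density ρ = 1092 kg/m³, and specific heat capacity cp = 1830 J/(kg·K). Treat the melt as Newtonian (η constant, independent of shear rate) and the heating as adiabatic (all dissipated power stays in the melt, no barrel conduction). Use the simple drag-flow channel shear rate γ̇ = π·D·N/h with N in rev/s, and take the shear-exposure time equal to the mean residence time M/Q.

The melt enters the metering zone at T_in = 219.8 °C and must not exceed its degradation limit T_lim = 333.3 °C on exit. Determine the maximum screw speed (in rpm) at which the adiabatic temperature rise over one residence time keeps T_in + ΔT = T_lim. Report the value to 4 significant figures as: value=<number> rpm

Throughput in SI: Q_s = 45.8 kg/h ÷ 3600 s/h = 0.0127222 kg/s
t_res = M / Q_s = 4.99 ÷ 0.0127222 = 392.227 s
Geometry in SI: D = 39.5 mm → 0.0395 m, h = 5.42 mm → 0.00542 m
Allowable rise: ΔT_a = T_lim − T_in = 333.3 − 219.8 = 113.5 K
γ̇_max² = ΔT_a·ρ·cp / (η·t_res) = [113.5 × 1092 × 1830] / [5189 × 392.227] = 111.442 s⁻²
γ̇_max = √111.442 = 10.5566 s⁻¹
Solve γ̇ = πDN/h for N: N_max = γ̇_max·h/(π·D) = 10.5566 × 0.00542 / (π × 0.0395) = 0.46108 rev/s = 27.6648 rpm

value=27.66 rpm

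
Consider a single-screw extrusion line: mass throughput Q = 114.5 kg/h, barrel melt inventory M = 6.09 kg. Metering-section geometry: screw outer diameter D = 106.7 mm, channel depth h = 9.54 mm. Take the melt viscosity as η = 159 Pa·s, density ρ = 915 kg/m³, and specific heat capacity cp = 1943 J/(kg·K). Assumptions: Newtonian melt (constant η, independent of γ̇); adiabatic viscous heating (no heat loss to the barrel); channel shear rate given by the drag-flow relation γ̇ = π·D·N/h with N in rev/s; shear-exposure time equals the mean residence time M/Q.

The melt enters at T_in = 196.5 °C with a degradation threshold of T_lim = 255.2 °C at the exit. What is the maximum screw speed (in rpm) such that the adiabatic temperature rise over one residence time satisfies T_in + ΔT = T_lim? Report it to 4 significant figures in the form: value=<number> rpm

value=99.98 rpm

Q_s = Q / 3600 = 114.5 / 3600 = 0.0318056 kg/s
t_res = M / Q_s = 6.09 / 0.0318056 = 191.476 s
Convert to metres: D = 0.1067 m, h = 0.00954 m
ΔT_a = T_lim − T_in = 255.2 − 196.5 = 58.7 K
γ̇_max² = ΔT_a·ρ·cp/(η·t_res) = 58.7·915·1943/(159·191.476) = 3427.84 s⁻²
γ̇_max = sqrt(3427.84) = 58.5478 s⁻¹
Solve γ̇ = πDN/h for N: N_max = γ̇_max·h/(π·D) = 58.5478 × 0.00954 / (π × 0.1067) = 1.66627 rev/s = 99.976 rpm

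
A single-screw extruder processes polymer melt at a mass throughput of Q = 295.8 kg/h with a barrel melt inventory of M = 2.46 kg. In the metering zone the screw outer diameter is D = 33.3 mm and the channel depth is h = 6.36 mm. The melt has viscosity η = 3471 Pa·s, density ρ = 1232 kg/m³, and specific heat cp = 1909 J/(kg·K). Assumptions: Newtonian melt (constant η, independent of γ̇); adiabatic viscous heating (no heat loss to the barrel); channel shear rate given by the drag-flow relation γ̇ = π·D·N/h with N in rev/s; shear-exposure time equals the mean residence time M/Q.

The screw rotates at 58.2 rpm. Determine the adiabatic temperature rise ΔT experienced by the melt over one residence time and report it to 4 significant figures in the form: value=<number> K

Q_s = Q / 3600 = 295.8 / 3600 = 0.0821667 kg/s
t_res = M / Q_s = 2.46 / 0.0821667 = 29.9391 s
Convert to SI: D = 0.0333 m, h = 0.00636 m, N = 58.2/60 = 0.97 rev/s
γ̇ = π·D·N / h = π · 0.0333 · 0.97 / 0.00636 = 15.9554 s⁻¹
ΔT = η·γ̇²·t_res / (ρ·cp) = 3471 · (15.9554)² · 29.9391 / (1232 · 1909) = 11.2485 K

value=11.25 K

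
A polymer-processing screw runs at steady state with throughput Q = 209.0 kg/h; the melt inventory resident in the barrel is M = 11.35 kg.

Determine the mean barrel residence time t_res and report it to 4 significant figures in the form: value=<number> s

value=195.5 s

Convert throughput: Q = 209.0 kg/h = 209.0/3600 = 0.0580556 kg/s
Mean residence time: t_res = M/Q_s = 11.35 kg / 0.0580556 kg/s = 195.502 s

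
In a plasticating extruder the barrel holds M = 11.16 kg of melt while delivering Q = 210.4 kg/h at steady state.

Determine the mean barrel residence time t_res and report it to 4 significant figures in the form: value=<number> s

Q_s = Q / 3600 = 210.4 / 3600 = 0.0584444 kg/s
Mean residence time: t_res = M/Q_s = 11.16 kg / 0.0584444 kg/s = 190.951 s

value=191.0 s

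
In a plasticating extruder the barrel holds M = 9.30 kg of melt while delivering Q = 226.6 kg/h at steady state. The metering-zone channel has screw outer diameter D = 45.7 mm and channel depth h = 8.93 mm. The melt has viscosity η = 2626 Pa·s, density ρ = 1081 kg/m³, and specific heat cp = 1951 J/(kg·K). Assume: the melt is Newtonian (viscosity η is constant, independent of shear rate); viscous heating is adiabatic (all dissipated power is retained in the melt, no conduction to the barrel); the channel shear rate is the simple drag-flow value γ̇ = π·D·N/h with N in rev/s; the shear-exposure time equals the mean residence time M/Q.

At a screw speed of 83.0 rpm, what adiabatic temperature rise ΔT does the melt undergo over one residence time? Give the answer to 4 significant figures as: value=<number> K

value=91.00 K

Throughput in SI: Q_s = 226.6 kg/h ÷ 3600 s/h = 0.0629444 kg/s
Mean residence time: t_res = M/Q_s = 9.30 kg / 0.0629444 kg/s = 147.749 s
Geometry in metres: D = 45.7 mm → 0.0457 m, h = 8.93 mm → 0.00893 m; screw speed N = 83.0 rpm = 1.38333 rev/s
γ̇ = π·D·N / h = π · 0.0457 · 1.38333 / 0.00893 = 22.2403 s⁻¹
Adiabatic rise: ΔT = η γ̇² t_res / (ρ cp) = 2626·(22.2403)²·147.749 / (1081·1951) = 90.9956 K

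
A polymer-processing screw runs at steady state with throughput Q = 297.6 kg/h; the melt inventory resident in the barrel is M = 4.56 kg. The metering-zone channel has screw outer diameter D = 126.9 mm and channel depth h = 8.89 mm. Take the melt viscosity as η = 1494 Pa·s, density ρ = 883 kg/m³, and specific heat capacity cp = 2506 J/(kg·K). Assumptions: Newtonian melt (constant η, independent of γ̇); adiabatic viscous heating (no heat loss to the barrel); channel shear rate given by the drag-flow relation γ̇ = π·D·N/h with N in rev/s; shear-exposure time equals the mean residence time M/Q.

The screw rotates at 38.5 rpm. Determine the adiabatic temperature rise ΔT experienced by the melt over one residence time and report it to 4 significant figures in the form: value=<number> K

Throughput in SI: Q_s = 297.6 kg/h ÷ 3600 s/h = 0.0826667 kg/s
t_res = M / Q_s = 4.56 ÷ 0.0826667 = 55.1613 s
Convert to SI: D = 0.1269 m, h = 0.00889 m, N = 38.5/60 = 0.641667 rev/s
γ̇ = π·D·N / h = π · 0.1269 · 0.641667 / 0.00889 = 28.7753 s⁻¹
ΔT = η·γ̇²·t_res/(ρ·cp) = [1494 × 28.7753² × 55.1613] / [883 × 2506] = 30.8377 K

value=30.84 K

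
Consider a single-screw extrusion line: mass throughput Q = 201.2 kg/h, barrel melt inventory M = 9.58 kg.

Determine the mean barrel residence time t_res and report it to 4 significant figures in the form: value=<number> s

value=171.4 s

Throughput in SI: Q_s = 201.2 kg/h ÷ 3600 s/h = 0.0558889 kg/s
Mean residence time: t_res = M/Q_s = 9.58 kg / 0.0558889 kg/s = 171.412 s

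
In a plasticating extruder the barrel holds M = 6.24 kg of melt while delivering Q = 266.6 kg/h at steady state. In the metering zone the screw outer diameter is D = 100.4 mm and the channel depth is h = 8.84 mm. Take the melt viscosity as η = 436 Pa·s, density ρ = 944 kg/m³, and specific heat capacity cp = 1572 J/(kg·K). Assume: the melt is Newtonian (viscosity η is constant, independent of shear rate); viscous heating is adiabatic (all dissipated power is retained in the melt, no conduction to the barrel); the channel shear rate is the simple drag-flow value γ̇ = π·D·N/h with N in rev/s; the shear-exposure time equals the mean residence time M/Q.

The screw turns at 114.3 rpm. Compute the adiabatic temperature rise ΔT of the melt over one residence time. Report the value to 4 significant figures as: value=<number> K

value=114.4 K

Throughput in SI: Q_s = 266.6 kg/h ÷ 3600 s/h = 0.0740556 kg/s
Mean residence time: t_res = M/Q_s = 6.24 kg / 0.0740556 kg/s = 84.2611 s
Geometry in metres: D = 100.4 mm → 0.1004 m, h = 8.84 mm → 0.00884 m; screw speed N = 114.3 rpm = 1.905 rev/s
γ̇ = π·D·N / h = π · 0.1004 · 1.905 / 0.00884 = 67.9714 s⁻¹
Adiabatic rise: ΔT = η γ̇² t_res / (ρ cp) = 436·(67.9714)²·84.2611 / (944·1572) = 114.378 K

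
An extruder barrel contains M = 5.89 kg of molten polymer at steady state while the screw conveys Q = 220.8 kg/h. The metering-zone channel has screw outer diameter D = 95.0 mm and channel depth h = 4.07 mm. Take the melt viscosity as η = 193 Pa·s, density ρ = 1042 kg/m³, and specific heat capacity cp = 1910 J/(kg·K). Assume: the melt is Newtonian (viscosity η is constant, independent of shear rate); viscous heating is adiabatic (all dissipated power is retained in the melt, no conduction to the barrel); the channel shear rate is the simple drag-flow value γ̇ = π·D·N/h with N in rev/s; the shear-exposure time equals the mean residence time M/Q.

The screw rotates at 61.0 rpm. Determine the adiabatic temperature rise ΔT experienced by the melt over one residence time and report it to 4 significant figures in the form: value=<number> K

Q_s = Q / 3600 = 220.8 / 3600 = 0.0613333 kg/s
t_res = M / Q_s = 5.89 ÷ 0.0613333 = 96.0326 s
Convert to SI: D = 0.095 m, h = 0.00407 m, N = 61.0/60 = 1.01667 rev/s
γ̇ = π·D·N / h = π · 0.095 · 1.01667 / 0.00407 = 74.5517 s⁻¹
Adiabatic rise: ΔT = η γ̇² t_res / (ρ cp) = 193·(74.5517)²·96.0326 / (1042·1910) = 51.7595 K

value=51.76 K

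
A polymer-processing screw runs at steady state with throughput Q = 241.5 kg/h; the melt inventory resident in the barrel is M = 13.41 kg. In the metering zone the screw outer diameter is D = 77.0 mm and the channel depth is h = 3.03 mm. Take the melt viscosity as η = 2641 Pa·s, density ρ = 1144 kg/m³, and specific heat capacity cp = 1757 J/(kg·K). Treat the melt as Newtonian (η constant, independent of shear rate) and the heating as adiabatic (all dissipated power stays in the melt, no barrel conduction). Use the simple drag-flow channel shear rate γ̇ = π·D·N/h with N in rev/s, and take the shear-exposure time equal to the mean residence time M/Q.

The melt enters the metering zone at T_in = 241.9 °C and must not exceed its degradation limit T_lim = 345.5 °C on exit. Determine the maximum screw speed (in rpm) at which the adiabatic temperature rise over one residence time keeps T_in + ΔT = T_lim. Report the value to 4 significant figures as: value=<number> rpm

value=14.93 rpm

Convert throughput: Q = 241.5 kg/h = 241.5/3600 = 0.0670833 kg/s
t_res = M / Q_s = 13.41 ÷ 0.0670833 = 199.901 s
Convert to metres: D = 0.077 m, h = 0.00303 m
ΔT_a = T_lim − T_in = 345.5 − 241.9 = 103.6 K
Invert ΔT = ηγ̇²t_res/(ρcp) for γ̇: γ̇_max² = ΔT_a ρ cp / (η t_res) = 103.6·1144·1757 / (2641·199.901) = 394.435 s⁻²
Take the square root: γ̇_max = √(394.435) = 19.8604 s⁻¹
Solve γ̇ = πDN/h for N: N_max = γ̇_max·h/(π·D) = 19.8604 × 0.00303 / (π × 0.077) = 0.248765 rev/s = 14.9259 rpm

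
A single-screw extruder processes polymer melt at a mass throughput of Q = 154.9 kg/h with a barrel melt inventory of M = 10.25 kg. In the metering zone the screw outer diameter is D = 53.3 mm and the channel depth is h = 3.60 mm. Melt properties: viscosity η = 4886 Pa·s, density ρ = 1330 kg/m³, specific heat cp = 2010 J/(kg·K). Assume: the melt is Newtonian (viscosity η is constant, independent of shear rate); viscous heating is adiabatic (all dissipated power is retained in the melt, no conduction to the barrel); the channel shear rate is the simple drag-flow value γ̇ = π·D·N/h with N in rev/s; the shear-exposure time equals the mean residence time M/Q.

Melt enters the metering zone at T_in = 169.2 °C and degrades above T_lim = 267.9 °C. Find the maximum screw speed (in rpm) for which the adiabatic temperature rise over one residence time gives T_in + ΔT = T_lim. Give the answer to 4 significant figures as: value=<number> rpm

Throughput in SI: Q_s = 154.9 kg/h ÷ 3600 s/h = 0.0430278 kg/s
t_res = M / Q_s = 10.25 / 0.0430278 = 238.218 s
D = 53.3 mm = 0.0533 m;  h = 3.60 mm = 0.0036 m
Allowable rise: ΔT_a = T_lim − T_in = 267.9 − 169.2 = 98.7 K
Invert ΔT = ηγ̇²t_res/(ρcp) for γ̇: γ̇_max² = ΔT_a ρ cp / (η t_res) = 98.7·1330·2010 / (4886·238.218) = 226.692 s⁻²
Take the square root: γ̇_max = √(226.692) = 15.0563 s⁻¹
Solve γ̇ = πDN/h for N: N_max = γ̇_max·h/(π·D) = 15.0563 × 0.0036 / (π × 0.0533) = 0.323701 rev/s = 19.422 rpm

value=19.42 rpm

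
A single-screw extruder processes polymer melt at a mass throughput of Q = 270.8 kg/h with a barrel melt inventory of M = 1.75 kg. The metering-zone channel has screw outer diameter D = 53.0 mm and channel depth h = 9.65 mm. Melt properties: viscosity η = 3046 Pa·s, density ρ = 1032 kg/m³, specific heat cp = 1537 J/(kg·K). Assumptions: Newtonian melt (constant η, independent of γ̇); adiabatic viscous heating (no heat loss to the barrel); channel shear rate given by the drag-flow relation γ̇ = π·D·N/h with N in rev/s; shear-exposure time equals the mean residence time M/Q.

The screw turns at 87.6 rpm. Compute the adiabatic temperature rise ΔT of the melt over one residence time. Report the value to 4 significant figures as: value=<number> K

value=28.35 K

Convert throughput: Q = 270.8 kg/h = 270.8/3600 = 0.0752222 kg/s
t_res = M / Q_s = 1.75 / 0.0752222 = 23.2644 s
Geometry in metres: D = 53.0 mm → 0.053 m, h = 9.65 mm → 0.00965 m; screw speed N = 87.6 rpm = 1.46 rev/s
γ̇ = π D N / h = (π)(0.053)(1.46) / 0.00965 = 25.1913 s⁻¹
Adiabatic rise: ΔT = η γ̇² t_res / (ρ cp) = 3046·(25.1913)²·23.2644 / (1032·1537) = 28.3512 K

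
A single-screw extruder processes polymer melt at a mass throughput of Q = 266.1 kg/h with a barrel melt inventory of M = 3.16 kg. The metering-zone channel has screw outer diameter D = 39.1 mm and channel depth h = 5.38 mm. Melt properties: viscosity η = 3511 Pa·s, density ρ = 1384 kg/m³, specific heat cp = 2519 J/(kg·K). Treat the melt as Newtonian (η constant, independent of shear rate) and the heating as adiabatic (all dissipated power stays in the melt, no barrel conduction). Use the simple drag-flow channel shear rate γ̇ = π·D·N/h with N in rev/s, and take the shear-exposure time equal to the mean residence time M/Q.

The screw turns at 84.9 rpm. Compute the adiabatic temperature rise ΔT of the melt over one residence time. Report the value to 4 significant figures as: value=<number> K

value=44.94 K

Throughput in SI: Q_s = 266.1 kg/h ÷ 3600 s/h = 0.0739167 kg/s
t_res = M / Q_s = 3.16 ÷ 0.0739167 = 42.7508 s
Convert to SI: D = 0.0391 m, h = 0.00538 m, N = 84.9/60 = 1.415 rev/s
Shear rate: γ̇ = πDN/h = π·0.0391·1.415/0.00538 = 32.3073 s⁻¹
ΔT = η·γ̇²·t_res/(ρ·cp) = [3511 × 32.3073² × 42.7508] / [1384 × 2519] = 44.9379 K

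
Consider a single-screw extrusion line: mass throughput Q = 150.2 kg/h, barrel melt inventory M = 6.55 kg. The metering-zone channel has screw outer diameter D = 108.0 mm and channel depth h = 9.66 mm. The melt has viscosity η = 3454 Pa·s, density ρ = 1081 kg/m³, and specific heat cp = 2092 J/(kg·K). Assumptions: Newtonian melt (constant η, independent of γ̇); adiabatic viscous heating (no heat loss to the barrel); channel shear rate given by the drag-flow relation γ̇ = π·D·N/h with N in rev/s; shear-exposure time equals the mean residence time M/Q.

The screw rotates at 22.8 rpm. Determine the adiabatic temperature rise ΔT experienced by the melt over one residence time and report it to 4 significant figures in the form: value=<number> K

Throughput in SI: Q_s = 150.2 kg/h ÷ 3600 s/h = 0.0417222 kg/s
Mean residence time: t_res = M/Q_s = 6.55 kg / 0.0417222 kg/s = 156.991 s
D = 108.0 mm = 0.108 m;  h = 9.66 mm = 0.00966 m;  N = 22.8 rpm / 60 = 0.38 rev/s
γ̇ = π D N / h = (π)(0.108)(0.38) / 0.00966 = 13.3469 s⁻¹
ΔT = η·γ̇²·t_res/(ρ·cp) = [3454 × 13.3469² × 156.991] / [1081 × 2092] = 42.7139 K

value=42.71 K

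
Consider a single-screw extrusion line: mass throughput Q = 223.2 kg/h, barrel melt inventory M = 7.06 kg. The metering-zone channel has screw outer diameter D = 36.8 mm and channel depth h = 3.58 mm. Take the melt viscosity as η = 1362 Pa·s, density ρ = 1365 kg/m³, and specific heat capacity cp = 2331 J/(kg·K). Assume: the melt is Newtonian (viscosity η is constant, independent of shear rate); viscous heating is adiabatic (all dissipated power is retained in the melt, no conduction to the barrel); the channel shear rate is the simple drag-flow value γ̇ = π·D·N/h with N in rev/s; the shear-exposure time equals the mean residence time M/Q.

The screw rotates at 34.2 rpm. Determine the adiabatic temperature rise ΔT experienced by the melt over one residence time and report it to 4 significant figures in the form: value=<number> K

value=16.52 K

Convert throughput: Q = 223.2 kg/h = 223.2/3600 = 0.062 kg/s
Mean residence time: t_res = M/Q_s = 7.06 kg / 0.062 kg/s = 113.871 s
Geometry in metres: D = 36.8 mm → 0.0368 m, h = 3.58 mm → 0.00358 m; screw speed N = 34.2 rpm = 0.57 rev/s
Shear rate: γ̇ = πDN/h = π·0.0368·0.57/0.00358 = 18.4073 s⁻¹
ΔT = η·γ̇²·t_res / (ρ·cp) = 1362 · (18.4073)² · 113.871 / (1365 · 2331) = 16.5156 K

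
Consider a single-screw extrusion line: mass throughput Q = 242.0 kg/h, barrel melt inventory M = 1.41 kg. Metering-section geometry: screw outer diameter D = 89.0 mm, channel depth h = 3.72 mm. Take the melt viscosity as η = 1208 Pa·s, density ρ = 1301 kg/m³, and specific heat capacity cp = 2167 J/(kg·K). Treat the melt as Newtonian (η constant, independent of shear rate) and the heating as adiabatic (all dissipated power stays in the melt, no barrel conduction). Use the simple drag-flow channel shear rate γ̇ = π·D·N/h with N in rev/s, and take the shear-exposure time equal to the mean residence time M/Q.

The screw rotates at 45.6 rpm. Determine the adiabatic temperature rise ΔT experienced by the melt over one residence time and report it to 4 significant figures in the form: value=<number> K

Convert throughput: Q = 242.0 kg/h = 242.0/3600 = 0.0672222 kg/s
t_res = M / Q_s = 1.41 ÷ 0.0672222 = 20.9752 s
Convert to SI: D = 0.089 m, h = 0.00372 m, N = 45.6/60 = 0.76 rev/s
Shear rate: γ̇ = πDN/h = π·0.089·0.76/0.00372 = 57.1229 s⁻¹
ΔT = η·γ̇²·t_res / (ρ·cp) = 1208 · (57.1229)² · 20.9752 / (1301 · 2167) = 29.3264 K

value=29.33 K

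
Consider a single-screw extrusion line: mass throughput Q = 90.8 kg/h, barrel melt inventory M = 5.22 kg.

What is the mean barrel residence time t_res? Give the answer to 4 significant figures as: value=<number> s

Convert throughput: Q = 90.8 kg/h = 90.8/3600 = 0.0252222 kg/s
t_res = M / Q_s = 5.22 / 0.0252222 = 206.96 s

value=207.0 s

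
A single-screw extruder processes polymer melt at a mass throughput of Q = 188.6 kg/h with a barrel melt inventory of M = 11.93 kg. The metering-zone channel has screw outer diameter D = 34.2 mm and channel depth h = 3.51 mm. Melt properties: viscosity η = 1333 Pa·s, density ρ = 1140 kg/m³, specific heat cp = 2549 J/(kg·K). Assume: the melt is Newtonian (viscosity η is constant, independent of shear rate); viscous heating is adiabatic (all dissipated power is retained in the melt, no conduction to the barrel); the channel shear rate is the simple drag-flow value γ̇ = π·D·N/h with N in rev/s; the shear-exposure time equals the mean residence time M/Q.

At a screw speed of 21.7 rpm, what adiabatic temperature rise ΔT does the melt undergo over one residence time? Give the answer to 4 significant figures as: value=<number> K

value=12.80 K

Convert throughput: Q = 188.6 kg/h = 188.6/3600 = 0.0523889 kg/s
Mean residence time: t_res = M/Q_s = 11.93 kg / 0.0523889 kg/s = 227.72 s
D = 34.2 mm = 0.0342 m;  h = 3.51 mm = 0.00351 m;  N = 21.7 rpm / 60 = 0.361667 rev/s
Shear rate: γ̇ = πDN/h = π·0.0342·0.361667/0.00351 = 11.0708 s⁻¹
Adiabatic rise: ΔT = η γ̇² t_res / (ρ cp) = 1333·(11.0708)²·227.72 / (1140·2549) = 12.803 K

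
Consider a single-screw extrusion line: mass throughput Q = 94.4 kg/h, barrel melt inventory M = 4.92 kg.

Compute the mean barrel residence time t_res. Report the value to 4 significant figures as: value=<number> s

value=187.6 s

Throughput in SI: Q_s = 94.4 kg/h ÷ 3600 s/h = 0.0262222 kg/s
t_res = M / Q_s = 4.92 / 0.0262222 = 187.627 s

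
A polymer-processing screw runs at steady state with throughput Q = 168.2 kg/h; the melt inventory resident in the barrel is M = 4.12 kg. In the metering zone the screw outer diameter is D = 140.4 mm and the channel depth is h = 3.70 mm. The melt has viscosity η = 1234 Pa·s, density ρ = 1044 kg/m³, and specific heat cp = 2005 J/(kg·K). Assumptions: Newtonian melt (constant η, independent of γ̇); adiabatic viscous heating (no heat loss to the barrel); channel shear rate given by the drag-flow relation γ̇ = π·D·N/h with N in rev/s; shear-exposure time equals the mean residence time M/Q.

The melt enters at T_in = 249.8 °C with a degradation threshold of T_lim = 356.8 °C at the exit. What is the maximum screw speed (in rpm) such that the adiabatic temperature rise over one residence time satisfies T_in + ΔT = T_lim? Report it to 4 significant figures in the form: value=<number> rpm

Q_s = Q / 3600 = 168.2 / 3600 = 0.0467222 kg/s
t_res = M / Q_s = 4.12 / 0.0467222 = 88.1807 s
Convert to metres: D = 0.1404 m, h = 0.0037 m
ΔT_a = T_lim − T_in = 356.8 °C − 249.8 °C = 107 K
γ̇_max² = ΔT_a·ρ·cp/(η·t_res) = 107·1044·2005/(1234·88.1807) = 2058.31 s⁻²
Take the square root: γ̇_max = √(2058.31) = 45.3685 s⁻¹
Solve γ̇ = πDN/h for N: N_max = γ̇_max·h/(π·D) = 45.3685 × 0.0037 / (π × 0.1404) = 0.380574 rev/s = 22.8345 rpm

value=22.83 rpm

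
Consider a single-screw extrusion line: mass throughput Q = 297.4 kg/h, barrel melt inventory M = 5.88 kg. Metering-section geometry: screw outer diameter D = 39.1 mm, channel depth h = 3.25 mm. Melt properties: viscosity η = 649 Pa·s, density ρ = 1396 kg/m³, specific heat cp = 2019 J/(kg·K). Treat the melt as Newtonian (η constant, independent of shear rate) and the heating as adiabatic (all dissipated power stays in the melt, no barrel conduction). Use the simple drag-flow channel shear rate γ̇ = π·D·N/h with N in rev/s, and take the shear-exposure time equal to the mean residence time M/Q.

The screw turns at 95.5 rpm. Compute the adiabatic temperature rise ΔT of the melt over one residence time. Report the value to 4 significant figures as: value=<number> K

Throughput in SI: Q_s = 297.4 kg/h ÷ 3600 s/h = 0.0826111 kg/s
t_res = M / Q_s = 5.88 / 0.0826111 = 71.1769 s
Convert to SI: D = 0.0391 m, h = 0.00325 m, N = 95.5/60 = 1.59167 rev/s
γ̇ = π·D·N / h = π · 0.0391 · 1.59167 / 0.00325 = 60.1583 s⁻¹
ΔT = η·γ̇²·t_res / (ρ·cp) = 649 · (60.1583)² · 71.1769 / (1396 · 2019) = 59.3134 K

value=59.31 K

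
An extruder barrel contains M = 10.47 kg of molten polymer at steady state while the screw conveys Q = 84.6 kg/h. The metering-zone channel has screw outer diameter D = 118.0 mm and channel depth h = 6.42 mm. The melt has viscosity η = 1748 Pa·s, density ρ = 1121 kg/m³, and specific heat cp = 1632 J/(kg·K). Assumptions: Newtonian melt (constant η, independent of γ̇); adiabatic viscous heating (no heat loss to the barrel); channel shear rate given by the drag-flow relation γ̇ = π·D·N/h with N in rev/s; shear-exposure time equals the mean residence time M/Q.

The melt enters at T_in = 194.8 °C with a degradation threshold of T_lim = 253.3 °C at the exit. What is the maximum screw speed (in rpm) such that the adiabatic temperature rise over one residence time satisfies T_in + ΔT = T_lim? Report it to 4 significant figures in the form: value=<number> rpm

Convert throughput: Q = 84.6 kg/h = 84.6/3600 = 0.0235 kg/s
t_res = M / Q_s = 10.47 ÷ 0.0235 = 445.532 s
Convert to metres: D = 0.118 m, h = 0.00642 m
ΔT_a = T_lim − T_in = 253.3 °C − 194.8 °C = 58.5 K
Invert ΔT = ηγ̇²t_res/(ρcp) for γ̇: γ̇_max² = ΔT_a ρ cp / (η t_res) = 58.5·1121·1632 / (1748·445.532) = 137.424 s⁻²
γ̇_max = √137.424 = 11.7228 s⁻¹
N_max = γ̇_max h / (πD) = 11.7228·0.00642/(π·0.118) = 0.203018 rev/s → ×60 = 12.1811 rpm

value=12.18 rpm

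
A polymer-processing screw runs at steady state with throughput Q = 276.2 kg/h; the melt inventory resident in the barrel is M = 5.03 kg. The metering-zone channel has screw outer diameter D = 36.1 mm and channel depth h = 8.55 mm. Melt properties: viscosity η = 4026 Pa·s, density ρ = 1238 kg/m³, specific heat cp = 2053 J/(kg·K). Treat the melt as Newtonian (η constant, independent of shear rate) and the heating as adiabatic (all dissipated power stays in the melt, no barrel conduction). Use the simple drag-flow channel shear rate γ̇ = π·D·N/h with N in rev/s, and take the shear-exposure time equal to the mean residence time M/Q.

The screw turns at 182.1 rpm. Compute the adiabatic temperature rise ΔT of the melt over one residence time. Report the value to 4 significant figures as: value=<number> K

Convert throughput: Q = 276.2 kg/h = 276.2/3600 = 0.0767222 kg/s
t_res = M / Q_s = 5.03 / 0.0767222 = 65.5612 s
Convert to SI: D = 0.0361 m, h = 0.00855 m, N = 182.1/60 = 3.035 rev/s
γ̇ = π·D·N / h = π · 0.0361 · 3.035 / 0.00855 = 40.2578 s⁻¹
ΔT = η·γ̇²·t_res / (ρ·cp) = 4026 · (40.2578)² · 65.5612 / (1238 · 2053) = 168.31 K

value=168.3 K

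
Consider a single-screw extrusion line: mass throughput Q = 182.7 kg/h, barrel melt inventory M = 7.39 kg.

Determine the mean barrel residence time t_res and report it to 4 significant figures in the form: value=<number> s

value=145.6 s

Throughput in SI: Q_s = 182.7 kg/h ÷ 3600 s/h = 0.05075 kg/s
t_res = M / Q_s = 7.39 ÷ 0.05075 = 145.616 s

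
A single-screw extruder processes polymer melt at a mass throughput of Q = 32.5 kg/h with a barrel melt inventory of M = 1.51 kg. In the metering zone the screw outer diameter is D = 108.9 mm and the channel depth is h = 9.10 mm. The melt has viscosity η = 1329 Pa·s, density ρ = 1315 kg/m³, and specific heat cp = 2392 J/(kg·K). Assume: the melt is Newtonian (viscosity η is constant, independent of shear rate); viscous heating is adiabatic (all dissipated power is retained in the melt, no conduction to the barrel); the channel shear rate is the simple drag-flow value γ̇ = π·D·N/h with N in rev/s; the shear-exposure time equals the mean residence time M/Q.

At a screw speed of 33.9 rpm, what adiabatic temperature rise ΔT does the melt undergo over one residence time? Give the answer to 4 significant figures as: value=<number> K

Throughput in SI: Q_s = 32.5 kg/h ÷ 3600 s/h = 0.00902778 kg/s
t_res = M / Q_s = 1.51 / 0.00902778 = 167.262 s
Geometry in metres: D = 108.9 mm → 0.1089 m, h = 9.10 mm → 0.0091 m; screw speed N = 33.9 rpm = 0.565 rev/s
γ̇ = π D N / h = (π)(0.1089)(0.565) / 0.0091 = 21.2415 s⁻¹
ΔT = η·γ̇²·t_res/(ρ·cp) = [1329 × 21.2415² × 167.262] / [1315 × 2392] = 31.8863 K

value=31.89 K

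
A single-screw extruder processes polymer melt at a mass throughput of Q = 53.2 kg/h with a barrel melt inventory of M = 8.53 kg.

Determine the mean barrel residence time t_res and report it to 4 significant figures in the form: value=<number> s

value=577.2 s

Throughput in SI: Q_s = 53.2 kg/h ÷ 3600 s/h = 0.0147778 kg/s
t_res = M / Q_s = 8.53 / 0.0147778 = 577.218 s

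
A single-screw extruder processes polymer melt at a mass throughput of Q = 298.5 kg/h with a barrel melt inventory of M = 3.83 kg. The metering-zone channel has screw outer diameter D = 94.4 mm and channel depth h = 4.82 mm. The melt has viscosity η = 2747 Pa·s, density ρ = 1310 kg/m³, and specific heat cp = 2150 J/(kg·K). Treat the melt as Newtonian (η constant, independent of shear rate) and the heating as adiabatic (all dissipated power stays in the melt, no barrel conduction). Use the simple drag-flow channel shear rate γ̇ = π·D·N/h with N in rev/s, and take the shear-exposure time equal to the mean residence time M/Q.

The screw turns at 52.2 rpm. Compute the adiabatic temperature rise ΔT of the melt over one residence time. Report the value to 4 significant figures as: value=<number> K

Convert throughput: Q = 298.5 kg/h = 298.5/3600 = 0.0829167 kg/s
Mean residence time: t_res = M/Q_s = 3.83 kg / 0.0829167 kg/s = 46.191 s
Geometry in metres: D = 94.4 mm → 0.0944 m, h = 4.82 mm → 0.00482 m; screw speed N = 52.2 rpm = 0.87 rev/s
Shear rate: γ̇ = πDN/h = π·0.0944·0.87/0.00482 = 53.5296 s⁻¹
ΔT = η·γ̇²·t_res/(ρ·cp) = [2747 × 53.5296² × 46.191] / [1310 × 2150] = 129.09 K

value=129.1 K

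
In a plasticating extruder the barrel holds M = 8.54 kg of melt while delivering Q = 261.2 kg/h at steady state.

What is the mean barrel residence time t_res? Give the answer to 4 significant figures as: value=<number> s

value=117.7 s

Throughput in SI: Q_s = 261.2 kg/h ÷ 3600 s/h = 0.0725556 kg/s
t_res = M / Q_s = 8.54 ÷ 0.0725556 = 117.703 s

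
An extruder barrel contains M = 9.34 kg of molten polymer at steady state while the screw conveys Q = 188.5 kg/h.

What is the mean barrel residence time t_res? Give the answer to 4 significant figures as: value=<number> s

Q_s = Q / 3600 = 188.5 / 3600 = 0.0523611 kg/s
t_res = M / Q_s = 9.34 / 0.0523611 = 178.377 s

value=178.4 s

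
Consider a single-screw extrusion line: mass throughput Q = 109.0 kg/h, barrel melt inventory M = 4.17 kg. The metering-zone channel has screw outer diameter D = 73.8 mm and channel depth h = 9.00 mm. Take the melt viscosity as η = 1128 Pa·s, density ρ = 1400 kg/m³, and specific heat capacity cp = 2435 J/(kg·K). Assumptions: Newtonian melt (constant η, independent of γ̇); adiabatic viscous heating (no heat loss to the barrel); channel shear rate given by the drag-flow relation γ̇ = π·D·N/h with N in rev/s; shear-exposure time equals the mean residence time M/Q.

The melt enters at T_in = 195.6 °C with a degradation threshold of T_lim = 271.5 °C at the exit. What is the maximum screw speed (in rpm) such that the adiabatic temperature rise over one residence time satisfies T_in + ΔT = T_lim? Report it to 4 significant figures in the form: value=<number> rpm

value=95.05 rpm

Convert throughput: Q = 109.0 kg/h = 109.0/3600 = 0.0302778 kg/s
t_res = M / Q_s = 4.17 / 0.0302778 = 137.725 s
D = 73.8 mm = 0.0738 m;  h = 9.00 mm = 0.009 m
Allowable rise: ΔT_a = T_lim − T_in = 271.5 − 195.6 = 75.9 K
γ̇_max² = ΔT_a·ρ·cp/(η·t_res) = 75.9·1400·2435/(1128·137.725) = 1665.51 s⁻²
Take the square root: γ̇_max = √(1665.51) = 40.8107 s⁻¹
N_max = γ̇_max·h / (π·D) = 40.8107 · 0.009 / (π · 0.0738) = 1.5842 rev/s = 95.052 rpm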